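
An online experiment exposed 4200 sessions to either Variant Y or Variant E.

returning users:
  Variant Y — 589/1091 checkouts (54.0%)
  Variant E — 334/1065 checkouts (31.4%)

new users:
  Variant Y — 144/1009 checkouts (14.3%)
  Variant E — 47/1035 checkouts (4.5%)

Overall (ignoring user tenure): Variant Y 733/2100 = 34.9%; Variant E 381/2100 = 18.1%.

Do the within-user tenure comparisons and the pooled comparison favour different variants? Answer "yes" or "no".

Within each user tenure level (returning users 54.0% vs 31.4%; new users 14.3% vs 4.5%), Variant Y has the higher rate every time. Pooled: 34.9% vs 18.1% — Variant Y has the higher rate overall. They agree.

no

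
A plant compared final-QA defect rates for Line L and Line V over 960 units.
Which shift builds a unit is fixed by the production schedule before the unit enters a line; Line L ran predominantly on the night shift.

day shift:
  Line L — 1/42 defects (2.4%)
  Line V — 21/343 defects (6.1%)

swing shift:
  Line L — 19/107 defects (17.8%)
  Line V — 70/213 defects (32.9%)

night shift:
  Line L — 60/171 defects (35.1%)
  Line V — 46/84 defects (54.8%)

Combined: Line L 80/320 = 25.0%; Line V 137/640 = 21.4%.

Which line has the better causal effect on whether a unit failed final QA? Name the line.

Line L is lower inside every shift stratum but Line V is lower in aggregate. Whether to stratify depends on how shift relates to the line.
Since shift is a pre-existing factor (not a product of the line) and it affects the outcome on its own, it is a confounder. The stratified rates, not the pooled rate, identify the causal effect.
Within each level — day shift: 2.4% vs 6.1%; swing shift: 17.8% vs 32.9%; night shift: 35.1% vs 54.8% — Line L is lower every time.

Line L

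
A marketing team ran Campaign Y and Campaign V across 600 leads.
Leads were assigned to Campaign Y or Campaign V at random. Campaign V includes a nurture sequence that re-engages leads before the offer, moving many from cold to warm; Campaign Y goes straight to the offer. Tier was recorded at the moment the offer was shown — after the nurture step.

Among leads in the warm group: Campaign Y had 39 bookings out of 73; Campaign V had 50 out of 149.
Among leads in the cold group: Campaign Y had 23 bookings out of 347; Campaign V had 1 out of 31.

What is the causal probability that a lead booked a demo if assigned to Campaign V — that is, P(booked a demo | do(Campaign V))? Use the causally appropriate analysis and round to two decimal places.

Because the campaign influences engagement tier, engagement tier is a post-treatment mediator, not a confounder. Stratifying on it would bias the estimate; the causal effect is the crude pooled difference.
So P(outcome | do(Campaign V)) is just the pooled rate for Campaign V: 51/180 = 0.283.

0.28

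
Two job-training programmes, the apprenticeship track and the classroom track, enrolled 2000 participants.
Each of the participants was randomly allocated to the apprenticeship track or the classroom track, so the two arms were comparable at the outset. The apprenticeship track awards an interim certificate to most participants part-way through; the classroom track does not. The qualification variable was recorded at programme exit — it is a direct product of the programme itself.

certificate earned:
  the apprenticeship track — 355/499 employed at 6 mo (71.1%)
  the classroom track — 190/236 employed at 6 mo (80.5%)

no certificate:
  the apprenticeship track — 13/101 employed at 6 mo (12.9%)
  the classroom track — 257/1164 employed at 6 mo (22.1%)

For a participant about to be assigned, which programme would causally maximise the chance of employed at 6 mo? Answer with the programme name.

the apprenticeship track

The distribution of qualification attained during the programme is itself part of what the programme does — it is an intermediate outcome. Holding it fixed would remove that part of the effect; the total effect is the pooled difference.
Pooled: the apprenticeship track 61.3% vs the classroom track 31.9%; the apprenticeship track is higher overall.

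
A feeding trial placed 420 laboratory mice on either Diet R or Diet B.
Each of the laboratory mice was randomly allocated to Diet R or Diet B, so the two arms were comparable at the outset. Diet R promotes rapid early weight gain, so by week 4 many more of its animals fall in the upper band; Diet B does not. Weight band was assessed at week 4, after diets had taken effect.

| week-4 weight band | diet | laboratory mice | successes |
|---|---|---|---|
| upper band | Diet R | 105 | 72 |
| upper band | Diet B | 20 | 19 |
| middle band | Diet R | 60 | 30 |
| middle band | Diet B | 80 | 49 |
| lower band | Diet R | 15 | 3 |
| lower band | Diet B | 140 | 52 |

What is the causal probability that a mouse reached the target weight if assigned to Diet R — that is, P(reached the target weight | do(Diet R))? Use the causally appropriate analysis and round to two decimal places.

0.58

Week-4 weight band is recorded after the diet and is itself shifted by it — it sits on the causal path from diet to outcome. Conditioning on a mediator would strip out part of the effect we want; the pooled comparison gives the total causal effect.
So P(outcome | do(Diet R)) is just the pooled rate for Diet R: 105/180 = 0.583.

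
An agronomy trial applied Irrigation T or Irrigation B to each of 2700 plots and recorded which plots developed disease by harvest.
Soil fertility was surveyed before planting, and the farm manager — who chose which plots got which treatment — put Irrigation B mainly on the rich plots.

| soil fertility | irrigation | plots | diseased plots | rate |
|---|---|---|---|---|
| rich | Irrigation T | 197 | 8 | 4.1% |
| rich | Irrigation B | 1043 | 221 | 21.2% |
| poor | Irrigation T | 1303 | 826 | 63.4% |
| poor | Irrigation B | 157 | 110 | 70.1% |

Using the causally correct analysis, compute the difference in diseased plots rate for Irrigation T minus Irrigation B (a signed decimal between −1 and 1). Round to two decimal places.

Nothing the irrigation does changes soil fertility; the imbalance is an allocation artefact. With soil fertility also predicting the outcome, the pooled figure is confounded, and the within-stratum comparison is the causal one.
Adjusting over the population distribution of soil fertility: 0.459·(0.041−0.212) + 0.541·(0.634−0.701) = -0.115.

-0.11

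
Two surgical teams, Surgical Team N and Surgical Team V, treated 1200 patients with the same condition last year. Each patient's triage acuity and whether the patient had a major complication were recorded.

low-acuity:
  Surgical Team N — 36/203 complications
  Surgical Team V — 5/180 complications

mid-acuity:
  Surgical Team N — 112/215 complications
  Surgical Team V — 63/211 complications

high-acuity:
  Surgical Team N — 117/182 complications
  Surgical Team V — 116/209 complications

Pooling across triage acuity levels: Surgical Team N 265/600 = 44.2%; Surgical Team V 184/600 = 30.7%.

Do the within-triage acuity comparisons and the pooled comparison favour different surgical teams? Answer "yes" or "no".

no

Within each triage acuity level (low-acuity 17.7% vs 2.8%; mid-acuity 52.1% vs 29.9%; high-acuity 64.3% vs 55.5%), Surgical Team V has the lower rate every time. Pooled: 44.2% vs 30.7% — Surgical Team V has the lower rate overall. They agree.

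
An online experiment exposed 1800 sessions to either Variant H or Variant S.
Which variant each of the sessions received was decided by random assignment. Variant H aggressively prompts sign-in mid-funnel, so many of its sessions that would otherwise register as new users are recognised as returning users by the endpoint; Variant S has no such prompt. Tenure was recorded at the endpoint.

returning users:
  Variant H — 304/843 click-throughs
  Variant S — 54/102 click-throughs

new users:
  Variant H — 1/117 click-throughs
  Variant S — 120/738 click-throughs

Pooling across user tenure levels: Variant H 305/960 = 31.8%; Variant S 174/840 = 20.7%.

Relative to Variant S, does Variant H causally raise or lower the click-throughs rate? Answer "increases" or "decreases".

increases

The stratified and pooled comparisons disagree (Variant S wins within each user tenure; Variant H wins overall), so the answer turns on the causal role of user tenure.
User tenure here is a post-treatment variable shaped by the variant; conditioning on it would introduce bias rather than remove it. The overall comparison is the causal one.
Pooled: Variant H 31.8% vs Variant S 20.7%; Variant H is higher overall.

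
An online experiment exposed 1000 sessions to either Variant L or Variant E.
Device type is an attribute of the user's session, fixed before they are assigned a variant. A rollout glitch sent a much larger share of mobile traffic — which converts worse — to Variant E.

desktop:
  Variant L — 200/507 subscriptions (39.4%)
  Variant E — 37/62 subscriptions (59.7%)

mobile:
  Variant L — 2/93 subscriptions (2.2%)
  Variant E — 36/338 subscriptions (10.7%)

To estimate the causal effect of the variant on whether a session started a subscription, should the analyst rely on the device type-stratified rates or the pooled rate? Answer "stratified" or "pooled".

The imbalance in device type arose from how sessions were allocated, not from anything the variant did; and device type independently affects the outcome. The pooled gap is confounded — condition on device type.
Within each level — desktop: 39.4% vs 59.7%; mobile: 2.2% vs 10.7% — Variant E is higher every time.

stratified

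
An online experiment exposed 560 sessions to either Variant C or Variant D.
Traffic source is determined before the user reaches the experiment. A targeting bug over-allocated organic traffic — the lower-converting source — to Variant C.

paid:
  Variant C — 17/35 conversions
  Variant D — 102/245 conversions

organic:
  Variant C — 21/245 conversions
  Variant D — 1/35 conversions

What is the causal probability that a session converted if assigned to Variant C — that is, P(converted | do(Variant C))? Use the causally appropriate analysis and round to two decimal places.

Nothing the variant does changes traffic source; the imbalance is an allocation artefact. With traffic source also predicting the outcome, the pooled figure is confounded, and the within-stratum comparison is the causal one.
Standardising Variant C to the population traffic source mix: 0.500·17/35 + 0.500·21/245 = 0.286.

0.29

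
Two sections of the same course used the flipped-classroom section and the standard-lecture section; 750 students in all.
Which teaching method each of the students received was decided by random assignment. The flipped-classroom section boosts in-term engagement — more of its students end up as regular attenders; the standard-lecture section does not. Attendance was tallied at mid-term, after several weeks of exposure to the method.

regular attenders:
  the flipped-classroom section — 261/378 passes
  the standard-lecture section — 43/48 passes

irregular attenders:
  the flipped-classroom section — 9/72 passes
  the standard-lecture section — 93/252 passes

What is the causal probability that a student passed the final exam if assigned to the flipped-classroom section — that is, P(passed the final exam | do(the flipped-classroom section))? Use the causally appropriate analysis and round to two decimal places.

0.60

Mid-term attendance here is a post-treatment variable shaped by the teaching method; conditioning on it would introduce bias rather than remove it. The overall comparison is the causal one.
So P(outcome | do(the flipped-classroom section)) is just the pooled rate for the flipped-classroom section: 270/450 = 0.600.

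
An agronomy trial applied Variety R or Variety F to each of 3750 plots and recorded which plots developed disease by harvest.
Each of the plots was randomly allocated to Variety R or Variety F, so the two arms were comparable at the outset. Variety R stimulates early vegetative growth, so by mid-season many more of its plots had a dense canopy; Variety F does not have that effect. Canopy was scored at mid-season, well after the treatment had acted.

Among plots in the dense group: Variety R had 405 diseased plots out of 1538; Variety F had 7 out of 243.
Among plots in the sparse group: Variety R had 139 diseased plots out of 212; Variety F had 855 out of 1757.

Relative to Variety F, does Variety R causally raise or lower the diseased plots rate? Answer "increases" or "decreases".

The mid-season canopy-specific comparison favours Variety F throughout, but the pooled figures favour Variety R. The question is whether to condition on mid-season canopy.
Mid-season canopy here is a post-treatment variable shaped by the variety; conditioning on it would introduce bias rather than remove it. The overall comparison is the causal one.
Pooled: Variety R 31.1% vs Variety F 43.1%; Variety R is lower overall.

decreases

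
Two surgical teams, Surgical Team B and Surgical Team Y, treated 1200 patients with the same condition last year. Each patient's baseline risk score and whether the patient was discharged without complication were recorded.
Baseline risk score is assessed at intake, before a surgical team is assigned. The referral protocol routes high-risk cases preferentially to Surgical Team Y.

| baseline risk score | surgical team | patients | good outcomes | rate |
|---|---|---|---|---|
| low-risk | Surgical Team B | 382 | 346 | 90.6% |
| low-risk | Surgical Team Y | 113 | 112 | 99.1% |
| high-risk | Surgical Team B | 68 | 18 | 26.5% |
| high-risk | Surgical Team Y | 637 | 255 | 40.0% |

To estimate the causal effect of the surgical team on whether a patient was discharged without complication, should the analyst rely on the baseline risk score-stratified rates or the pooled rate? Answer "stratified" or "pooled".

The baseline risk score-specific comparison favours Surgical Team Y throughout, but the pooled figures favour Surgical Team B. The question is whether to condition on baseline risk score.
Here baseline risk score is a common cause — it drives both which surgical team a case falls under and the outcome. The crude comparison mixes populations; the stratum-specific rates are the causally relevant ones.
Within each level — low-risk: 90.6% vs 99.1%; high-risk: 26.5% vs 40.0% — Surgical Team Y is higher every time.

stratified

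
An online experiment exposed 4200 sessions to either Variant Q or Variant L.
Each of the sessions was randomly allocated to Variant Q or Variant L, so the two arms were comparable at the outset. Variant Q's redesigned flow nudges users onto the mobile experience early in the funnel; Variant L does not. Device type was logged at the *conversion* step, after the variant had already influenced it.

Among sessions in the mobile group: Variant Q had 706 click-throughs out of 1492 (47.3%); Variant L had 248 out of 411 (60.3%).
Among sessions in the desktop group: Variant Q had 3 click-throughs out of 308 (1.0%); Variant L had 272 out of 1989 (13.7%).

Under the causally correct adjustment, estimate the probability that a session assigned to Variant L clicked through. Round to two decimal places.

0.22

The device type-specific comparison favours Variant L throughout, but the pooled figures favour Variant Q. The question is whether to condition on device type.
Device type is recorded after the variant and is itself shifted by it — it sits on the causal path from variant to outcome. Conditioning on a mediator would strip out part of the effect we want; the pooled comparison gives the total causal effect.
So P(outcome | do(Variant L)) is just the pooled rate for Variant L: 520/2400 = 0.217.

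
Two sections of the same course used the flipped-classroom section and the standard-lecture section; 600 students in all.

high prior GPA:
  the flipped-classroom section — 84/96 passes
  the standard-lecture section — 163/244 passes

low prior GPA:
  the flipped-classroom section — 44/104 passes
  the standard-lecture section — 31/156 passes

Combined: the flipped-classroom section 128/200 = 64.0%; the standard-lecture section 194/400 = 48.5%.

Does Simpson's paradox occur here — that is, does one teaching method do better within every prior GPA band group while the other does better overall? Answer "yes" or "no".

Within each prior GPA band level (high prior GPA 87.5% vs 66.8%; low prior GPA 42.3% vs 19.9%), the flipped-classroom section has the higher rate every time. Pooled: 64.0% vs 48.5% — the flipped-classroom section has the higher rate overall. They agree.

no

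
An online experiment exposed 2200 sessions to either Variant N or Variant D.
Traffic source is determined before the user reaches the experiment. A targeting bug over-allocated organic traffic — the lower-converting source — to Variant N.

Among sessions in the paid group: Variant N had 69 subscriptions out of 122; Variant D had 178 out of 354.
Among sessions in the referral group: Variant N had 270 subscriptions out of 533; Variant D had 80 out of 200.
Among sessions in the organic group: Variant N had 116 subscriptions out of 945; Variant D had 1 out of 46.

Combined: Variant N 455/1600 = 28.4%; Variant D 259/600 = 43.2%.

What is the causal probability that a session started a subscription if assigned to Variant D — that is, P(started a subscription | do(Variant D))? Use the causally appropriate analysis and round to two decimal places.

0.25

The traffic source-specific comparison favours Variant N throughout, but the pooled figures favour Variant D. The question is whether to condition on traffic source.
Traffic source differs across variants for reasons unrelated to any effect of the variant itself, and it separately predicts the outcome — a classic confounder. We must compare within traffic source levels.
Standardising Variant D to the population traffic source mix: 0.216·178/354 + 0.333·80/200 + 0.450·1/46 = 0.252.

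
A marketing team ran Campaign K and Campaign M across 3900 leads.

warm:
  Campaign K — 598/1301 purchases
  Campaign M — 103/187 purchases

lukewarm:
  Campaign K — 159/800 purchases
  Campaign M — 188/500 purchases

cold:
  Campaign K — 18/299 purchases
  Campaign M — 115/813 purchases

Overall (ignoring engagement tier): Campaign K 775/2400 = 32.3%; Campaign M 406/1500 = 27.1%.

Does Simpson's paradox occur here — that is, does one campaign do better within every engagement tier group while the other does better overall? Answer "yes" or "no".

yes

Within each engagement tier level (warm 46.0% vs 55.1%; lukewarm 19.9% vs 37.6%; cold 6.0% vs 14.1%), Campaign M has the higher rate every time. Pooled: 32.3% vs 27.1% — Campaign K has the higher rate overall. The two comparisons disagree.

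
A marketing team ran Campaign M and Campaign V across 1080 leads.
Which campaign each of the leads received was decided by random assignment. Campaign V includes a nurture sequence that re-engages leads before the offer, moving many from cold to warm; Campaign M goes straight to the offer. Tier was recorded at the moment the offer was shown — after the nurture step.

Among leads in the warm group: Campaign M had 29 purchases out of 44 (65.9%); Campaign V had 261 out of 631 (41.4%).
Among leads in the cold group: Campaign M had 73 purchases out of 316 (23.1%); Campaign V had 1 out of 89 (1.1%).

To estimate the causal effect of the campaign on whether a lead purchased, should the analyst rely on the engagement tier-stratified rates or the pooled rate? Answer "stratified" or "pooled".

Engagement tier is recorded after the campaign and is itself shifted by it — it sits on the causal path from campaign to outcome. Conditioning on a mediator would strip out part of the effect we want; the pooled comparison gives the total causal effect.
Pooled: Campaign M 28.3% vs Campaign V 36.4%; Campaign V is higher overall.

pooled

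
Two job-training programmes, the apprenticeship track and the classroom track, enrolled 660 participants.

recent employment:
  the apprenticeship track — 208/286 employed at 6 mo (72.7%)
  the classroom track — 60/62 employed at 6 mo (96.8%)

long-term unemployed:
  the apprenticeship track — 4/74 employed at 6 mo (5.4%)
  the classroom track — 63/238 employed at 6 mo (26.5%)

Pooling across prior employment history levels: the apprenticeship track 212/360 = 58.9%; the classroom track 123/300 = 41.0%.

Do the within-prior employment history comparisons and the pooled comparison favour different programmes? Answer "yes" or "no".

yes

Within each prior employment history level (recent employment 72.7% vs 96.8%; long-term unemployed 5.4% vs 26.5%), the classroom track has the higher rate every time. Pooled: 58.9% vs 41.0% — the apprenticeship track has the higher rate overall. The two comparisons disagree.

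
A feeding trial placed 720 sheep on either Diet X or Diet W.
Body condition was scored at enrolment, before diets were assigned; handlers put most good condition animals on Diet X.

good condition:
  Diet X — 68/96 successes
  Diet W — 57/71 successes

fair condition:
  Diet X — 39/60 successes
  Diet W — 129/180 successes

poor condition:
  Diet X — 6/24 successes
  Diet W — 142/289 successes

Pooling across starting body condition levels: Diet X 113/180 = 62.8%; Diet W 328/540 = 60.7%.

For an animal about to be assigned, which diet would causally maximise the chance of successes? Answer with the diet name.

The stratified and pooled comparisons disagree (Diet W wins within each starting body condition; Diet X wins overall), so the answer turns on the causal role of starting body condition.
Here starting body condition is a common cause — it drives both which diet a case falls under and the outcome. The crude comparison mixes populations; the stratum-specific rates are the causally relevant ones.
Within each level — good condition: 70.8% vs 80.3%; fair condition: 65.0% vs 71.7%; poor condition: 25.0% vs 49.1% — Diet W is higher every time.

Diet W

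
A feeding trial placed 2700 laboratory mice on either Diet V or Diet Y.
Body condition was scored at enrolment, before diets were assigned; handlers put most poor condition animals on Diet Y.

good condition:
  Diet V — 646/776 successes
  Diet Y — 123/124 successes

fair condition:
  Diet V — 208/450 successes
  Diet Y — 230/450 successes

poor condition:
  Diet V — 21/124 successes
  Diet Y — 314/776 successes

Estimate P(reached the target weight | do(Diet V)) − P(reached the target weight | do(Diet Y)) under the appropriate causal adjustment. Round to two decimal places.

-0.15

Since starting body condition is a pre-existing factor (not a product of the diet) and it affects the outcome on its own, it is a confounder. The stratified rates, not the pooled rate, identify the causal effect.
Adjusting over the population distribution of starting body condition: 0.333·(0.832−0.992) + 0.333·(0.462−0.511) + 0.333·(0.169−0.405) = -0.148.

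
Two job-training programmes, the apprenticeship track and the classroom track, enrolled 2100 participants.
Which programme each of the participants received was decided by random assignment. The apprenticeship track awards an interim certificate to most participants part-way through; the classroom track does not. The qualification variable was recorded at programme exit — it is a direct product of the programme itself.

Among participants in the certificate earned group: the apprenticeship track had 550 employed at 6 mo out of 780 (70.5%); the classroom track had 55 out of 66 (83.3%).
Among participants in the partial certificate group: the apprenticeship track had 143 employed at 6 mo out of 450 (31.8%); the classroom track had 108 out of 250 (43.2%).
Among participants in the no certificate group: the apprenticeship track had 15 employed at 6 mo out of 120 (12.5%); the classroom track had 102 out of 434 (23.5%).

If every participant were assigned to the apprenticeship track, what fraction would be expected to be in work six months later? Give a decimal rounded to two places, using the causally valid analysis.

The stratified and pooled comparisons disagree (the classroom track wins within each qualification attained during the programme; the apprenticeship track wins overall), so the answer turns on the causal role of qualification attained during the programme.
Qualification attained during the programme here is a post-treatment variable shaped by the programme; conditioning on it would introduce bias rather than remove it. The overall comparison is the causal one.
So P(outcome | do(the apprenticeship track)) is just the pooled rate for the apprenticeship track: 708/1350 = 0.524.

0.52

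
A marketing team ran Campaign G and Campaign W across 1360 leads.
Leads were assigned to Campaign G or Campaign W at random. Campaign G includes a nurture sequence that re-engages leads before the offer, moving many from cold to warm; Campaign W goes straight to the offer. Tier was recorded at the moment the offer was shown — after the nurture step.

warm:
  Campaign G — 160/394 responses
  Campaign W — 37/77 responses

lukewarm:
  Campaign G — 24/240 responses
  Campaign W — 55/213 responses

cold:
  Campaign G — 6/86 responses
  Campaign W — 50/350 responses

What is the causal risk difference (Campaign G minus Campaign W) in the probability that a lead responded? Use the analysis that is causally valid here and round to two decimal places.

Stratifying would compare campaigns among leads the campaigns themselves sorted into engagement tier groups — a form of selection on an intermediate. The unconditioned pooled rates give the total causal effect.
The causal difference is the pooled difference: 0.264 − 0.222 = +0.042.

+0.04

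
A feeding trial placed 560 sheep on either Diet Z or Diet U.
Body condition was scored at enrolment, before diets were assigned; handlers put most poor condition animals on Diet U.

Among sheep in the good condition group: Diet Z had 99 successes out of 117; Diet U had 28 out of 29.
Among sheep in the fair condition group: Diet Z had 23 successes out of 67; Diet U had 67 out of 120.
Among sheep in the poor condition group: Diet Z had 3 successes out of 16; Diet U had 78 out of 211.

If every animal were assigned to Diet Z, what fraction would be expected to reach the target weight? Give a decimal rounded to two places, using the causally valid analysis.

0.41

Since starting body condition is a pre-existing factor (not a product of the diet) and it affects the outcome on its own, it is a confounder. The stratified rates, not the pooled rate, identify the causal effect.
Standardising Diet Z to the population starting body condition mix: 0.261·99/117 + 0.334·23/67 + 0.405·3/16 = 0.411.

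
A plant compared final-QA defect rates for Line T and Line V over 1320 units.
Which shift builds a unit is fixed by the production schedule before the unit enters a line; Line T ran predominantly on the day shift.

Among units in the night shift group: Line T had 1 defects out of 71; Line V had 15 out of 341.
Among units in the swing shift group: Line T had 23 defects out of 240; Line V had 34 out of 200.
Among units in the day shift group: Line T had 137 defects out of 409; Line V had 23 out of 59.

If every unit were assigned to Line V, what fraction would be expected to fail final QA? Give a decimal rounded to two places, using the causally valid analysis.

The imbalance in shift arose from how units were allocated, not from anything the line did; and shift independently affects the outcome. The pooled gap is confounded — condition on shift.
Standardising Line V to the population shift mix: 0.312·15/341 + 0.333·34/200 + 0.355·23/59 = 0.209.

0.21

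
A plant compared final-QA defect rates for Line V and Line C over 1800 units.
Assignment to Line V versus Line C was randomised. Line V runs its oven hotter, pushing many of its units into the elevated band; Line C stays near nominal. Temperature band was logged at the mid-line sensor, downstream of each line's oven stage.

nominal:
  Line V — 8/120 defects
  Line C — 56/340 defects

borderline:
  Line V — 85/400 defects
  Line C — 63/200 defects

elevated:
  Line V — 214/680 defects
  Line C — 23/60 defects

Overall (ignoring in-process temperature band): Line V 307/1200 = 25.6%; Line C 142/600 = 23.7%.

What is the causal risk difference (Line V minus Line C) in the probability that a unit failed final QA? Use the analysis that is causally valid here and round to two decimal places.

+0.02

The in-process temperature band-specific comparison favours Line V throughout, but the pooled figures favour Line C. The question is whether to condition on in-process temperature band.
In-process temperature band here is a post-treatment variable shaped by the line; conditioning on it would introduce bias rather than remove it. The overall comparison is the causal one.
The causal difference is the pooled difference: 0.256 − 0.237 = +0.019.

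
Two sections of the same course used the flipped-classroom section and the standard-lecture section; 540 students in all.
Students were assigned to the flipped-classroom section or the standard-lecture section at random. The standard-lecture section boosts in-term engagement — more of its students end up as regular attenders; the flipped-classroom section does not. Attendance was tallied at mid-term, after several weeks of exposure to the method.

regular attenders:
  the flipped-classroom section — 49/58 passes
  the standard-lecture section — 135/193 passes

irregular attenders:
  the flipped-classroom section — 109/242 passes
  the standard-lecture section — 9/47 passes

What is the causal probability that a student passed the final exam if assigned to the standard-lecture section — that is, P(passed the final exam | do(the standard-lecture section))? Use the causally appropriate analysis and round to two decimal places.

Within every mid-term attendance level the flipped-classroom section has the higher rate, yet pooled the standard-lecture section does — Simpson's reversal.
Mid-term attendance is downstream of the teaching method. One should not condition on a consequence of treatment, so the overall rates are the right comparison.
So P(outcome | do(the standard-lecture section)) is just the pooled rate for the standard-lecture section: 144/240 = 0.600.

0.60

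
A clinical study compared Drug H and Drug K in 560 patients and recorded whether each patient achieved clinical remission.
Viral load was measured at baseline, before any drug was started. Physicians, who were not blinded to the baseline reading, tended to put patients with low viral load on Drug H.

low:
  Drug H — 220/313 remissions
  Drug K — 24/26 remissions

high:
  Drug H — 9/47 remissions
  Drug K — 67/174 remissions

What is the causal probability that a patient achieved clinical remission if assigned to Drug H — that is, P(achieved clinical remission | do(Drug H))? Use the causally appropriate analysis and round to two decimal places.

The viral load-specific comparison favours Drug K throughout, but the pooled figures favour Drug H. The question is whether to condition on viral load.
The imbalance in viral load arose from how patients were allocated, not from anything the drug did; and viral load independently affects the outcome. The pooled gap is confounded — condition on viral load.
Standardising Drug H to the population viral load mix: 0.605·220/313 + 0.395·9/47 = 0.501.

0.50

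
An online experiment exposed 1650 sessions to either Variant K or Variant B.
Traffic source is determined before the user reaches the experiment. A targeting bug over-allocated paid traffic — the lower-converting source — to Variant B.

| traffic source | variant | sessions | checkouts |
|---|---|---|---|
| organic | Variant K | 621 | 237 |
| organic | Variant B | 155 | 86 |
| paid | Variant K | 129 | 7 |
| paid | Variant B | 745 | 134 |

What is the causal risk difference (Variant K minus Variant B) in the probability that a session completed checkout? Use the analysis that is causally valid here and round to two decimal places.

-0.15

Variant B is higher inside every traffic source stratum but Variant K is higher in aggregate. Whether to stratify depends on how traffic source relates to the variant.
Traffic source is set before the variant has any effect — it is not caused by the variant — and it independently drives the outcome. That makes it a confounder, so the causal comparison is within traffic source levels.
Adjusting over the population distribution of traffic source: 0.470·(0.382−0.555) + 0.530·(0.054−0.180) = -0.148.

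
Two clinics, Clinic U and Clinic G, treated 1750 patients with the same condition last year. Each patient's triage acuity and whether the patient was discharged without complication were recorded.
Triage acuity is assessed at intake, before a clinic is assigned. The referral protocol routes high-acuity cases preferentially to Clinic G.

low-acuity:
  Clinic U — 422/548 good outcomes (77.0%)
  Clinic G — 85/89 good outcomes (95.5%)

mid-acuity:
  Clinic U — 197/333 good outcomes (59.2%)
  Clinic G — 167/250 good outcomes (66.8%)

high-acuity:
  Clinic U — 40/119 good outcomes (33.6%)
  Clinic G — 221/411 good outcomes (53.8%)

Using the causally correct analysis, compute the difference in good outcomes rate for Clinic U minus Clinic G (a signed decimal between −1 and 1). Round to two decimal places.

Since triage acuity is a pre-existing factor (not a product of the clinic) and it affects the outcome on its own, it is a confounder. The stratified rates, not the pooled rate, identify the causal effect.
Adjusting over the population distribution of triage acuity: 0.364·(0.770−0.955) + 0.333·(0.592−0.668) + 0.303·(0.336−0.538) = -0.154.

-0.15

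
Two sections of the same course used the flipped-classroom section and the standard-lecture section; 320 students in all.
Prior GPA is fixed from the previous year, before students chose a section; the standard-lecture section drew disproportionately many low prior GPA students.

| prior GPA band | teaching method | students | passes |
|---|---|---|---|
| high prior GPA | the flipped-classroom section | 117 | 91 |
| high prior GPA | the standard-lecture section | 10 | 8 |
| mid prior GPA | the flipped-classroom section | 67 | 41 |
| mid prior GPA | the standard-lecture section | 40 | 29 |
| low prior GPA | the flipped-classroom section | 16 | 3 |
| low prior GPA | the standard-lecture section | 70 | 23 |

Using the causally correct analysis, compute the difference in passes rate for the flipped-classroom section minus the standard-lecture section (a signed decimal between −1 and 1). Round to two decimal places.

-0.08

the standard-lecture section is higher inside every prior GPA band stratum but the flipped-classroom section is higher in aggregate. Whether to stratify depends on how prior GPA band relates to the teaching method.
Prior GPA band is set before the teaching method has any effect — it is not caused by the teaching method — and it independently drives the outcome. That makes it a confounder, so the causal comparison is within prior GPA band levels.
Adjusting over the population distribution of prior GPA band: 0.397·(0.778−0.800) + 0.334·(0.612−0.725) + 0.269·(0.188−0.329) = -0.085.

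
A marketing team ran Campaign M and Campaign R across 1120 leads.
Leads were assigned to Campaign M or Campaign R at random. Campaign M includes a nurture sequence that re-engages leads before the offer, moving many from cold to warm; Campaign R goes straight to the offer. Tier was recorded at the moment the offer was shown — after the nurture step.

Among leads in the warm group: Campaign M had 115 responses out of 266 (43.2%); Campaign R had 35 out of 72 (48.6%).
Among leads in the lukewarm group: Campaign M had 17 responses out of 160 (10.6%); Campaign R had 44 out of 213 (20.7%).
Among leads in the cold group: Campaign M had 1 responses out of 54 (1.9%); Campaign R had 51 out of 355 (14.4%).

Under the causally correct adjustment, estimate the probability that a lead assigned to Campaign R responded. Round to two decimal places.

Stratifying would compare campaigns among leads the campaigns themselves sorted into engagement tier groups — a form of selection on an intermediate. The unconditioned pooled rates give the total causal effect.
So P(outcome | do(Campaign R)) is just the pooled rate for Campaign R: 130/640 = 0.203.

0.20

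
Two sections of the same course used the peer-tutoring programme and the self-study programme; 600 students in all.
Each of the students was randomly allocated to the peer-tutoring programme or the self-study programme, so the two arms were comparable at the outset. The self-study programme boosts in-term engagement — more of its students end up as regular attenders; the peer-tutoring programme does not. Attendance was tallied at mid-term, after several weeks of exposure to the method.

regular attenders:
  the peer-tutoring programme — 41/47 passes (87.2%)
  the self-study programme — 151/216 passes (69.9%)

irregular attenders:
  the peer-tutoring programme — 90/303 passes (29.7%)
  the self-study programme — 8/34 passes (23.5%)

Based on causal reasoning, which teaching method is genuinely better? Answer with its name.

the self-study programme

Mid-term attendance is downstream of the teaching method. One should not condition on a consequence of treatment, so the overall rates are the right comparison.
Pooled: the peer-tutoring programme 37.4% vs the self-study programme 63.6%; the self-study programme is higher overall.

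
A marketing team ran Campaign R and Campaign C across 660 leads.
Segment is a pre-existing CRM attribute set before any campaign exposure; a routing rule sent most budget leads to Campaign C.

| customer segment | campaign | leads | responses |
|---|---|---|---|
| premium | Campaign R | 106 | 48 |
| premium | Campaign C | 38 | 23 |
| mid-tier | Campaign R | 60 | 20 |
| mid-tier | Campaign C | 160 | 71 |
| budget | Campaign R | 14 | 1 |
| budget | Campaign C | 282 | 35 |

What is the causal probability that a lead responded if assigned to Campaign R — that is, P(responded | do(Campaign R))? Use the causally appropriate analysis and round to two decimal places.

0.24

Customer segment differs across campaigns for reasons unrelated to any effect of the campaign itself, and it separately predicts the outcome — a classic confounder. We must compare within customer segment levels.
Standardising Campaign R to the population customer segment mix: 0.218·48/106 + 0.333·20/60 + 0.448·1/14 = 0.242.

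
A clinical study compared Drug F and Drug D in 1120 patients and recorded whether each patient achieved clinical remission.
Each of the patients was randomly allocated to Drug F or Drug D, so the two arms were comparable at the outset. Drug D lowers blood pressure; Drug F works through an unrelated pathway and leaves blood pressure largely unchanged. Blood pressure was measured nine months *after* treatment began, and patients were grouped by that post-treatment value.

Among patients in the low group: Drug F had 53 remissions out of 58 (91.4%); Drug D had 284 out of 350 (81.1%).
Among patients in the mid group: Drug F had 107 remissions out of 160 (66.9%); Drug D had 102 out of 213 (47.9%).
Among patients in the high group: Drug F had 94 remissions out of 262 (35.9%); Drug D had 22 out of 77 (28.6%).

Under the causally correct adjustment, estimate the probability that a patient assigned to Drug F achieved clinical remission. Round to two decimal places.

The stratified and pooled comparisons disagree (Drug F wins within each blood pressure; Drug D wins overall), so the answer turns on the causal role of blood pressure.
Blood pressure is downstream of the drug. One should not condition on a consequence of treatment, so the overall rates are the right comparison.
So P(outcome | do(Drug F)) is just the pooled rate for Drug F: 254/480 = 0.529.

0.53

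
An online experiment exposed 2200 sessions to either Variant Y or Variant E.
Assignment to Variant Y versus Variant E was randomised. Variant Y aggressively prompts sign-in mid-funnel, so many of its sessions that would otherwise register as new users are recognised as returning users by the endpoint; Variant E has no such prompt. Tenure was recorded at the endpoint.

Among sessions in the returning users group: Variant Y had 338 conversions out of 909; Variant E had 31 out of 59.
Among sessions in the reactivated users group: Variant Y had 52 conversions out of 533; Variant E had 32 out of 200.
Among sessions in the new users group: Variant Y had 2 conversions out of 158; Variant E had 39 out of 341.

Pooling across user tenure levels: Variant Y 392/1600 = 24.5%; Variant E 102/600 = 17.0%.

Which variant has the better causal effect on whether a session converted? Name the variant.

The distribution of user tenure is itself part of what the variant does — it is an intermediate outcome. Holding it fixed would remove that part of the effect; the total effect is the pooled difference.
Pooled: Variant Y 24.5% vs Variant E 17.0%; Variant Y is higher overall.

Variant Y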